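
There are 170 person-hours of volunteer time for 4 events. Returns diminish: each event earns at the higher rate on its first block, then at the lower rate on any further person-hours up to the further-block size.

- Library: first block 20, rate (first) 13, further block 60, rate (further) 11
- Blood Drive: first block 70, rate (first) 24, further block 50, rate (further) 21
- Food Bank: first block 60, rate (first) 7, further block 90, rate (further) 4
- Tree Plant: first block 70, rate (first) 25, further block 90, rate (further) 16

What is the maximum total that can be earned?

4060

Rank every tier by rate: Tree Plant/first 25 > Blood Drive/first 24 > Blood Drive/second 21 > Tree Plant/second 16 > Library/first 13 > Library/second 11 > Food Bank/first 7 > Food Bank/second 4.
Tree Plant/first (25): +70 — 100 left.
Blood Drive/first (24): +70 — 30 left.
Blood Drive second at 21: only 30 left, fill 30.
Total = 25×70 + 24×70 + 21×30 = 4060.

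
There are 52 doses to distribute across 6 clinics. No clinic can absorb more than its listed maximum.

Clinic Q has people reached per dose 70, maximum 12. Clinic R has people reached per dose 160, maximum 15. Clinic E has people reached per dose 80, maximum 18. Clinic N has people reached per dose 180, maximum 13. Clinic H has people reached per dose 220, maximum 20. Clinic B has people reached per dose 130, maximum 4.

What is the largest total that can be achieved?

9660

Rank by people reached per dose: Clinic H 220 > Clinic N 180 > Clinic R 160 > Clinic B 130 > Clinic E 80 > Clinic Q 70.
Give Clinic H 20 to hit its cap of 20 → 32 left.
Give Clinic N 13 to hit its cap of 13 → 19 left.
Clinic R: +15 to 15 (cap) → 4 left.
Clinic B: +4 to 4 (cap) → 0 left.
Total = 160×15 + 180×13 + 220×20 + 130×4 = 9660.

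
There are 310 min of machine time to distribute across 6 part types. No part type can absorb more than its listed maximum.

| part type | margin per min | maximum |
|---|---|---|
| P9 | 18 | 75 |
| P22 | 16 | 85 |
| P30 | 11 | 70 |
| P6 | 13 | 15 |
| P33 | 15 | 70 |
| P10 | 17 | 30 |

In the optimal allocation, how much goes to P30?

Rank by margin per min: P9 18 > P10 17 > P22 16 > P33 15 > P6 13 > P30 11.
Give P9 75 to hit its cap of 75 → 235 left.
P10 takes 30 to reach its cap of 30 → 205 left.
P22: +85 to 85 (cap) → 120 left.
Give P33 70 to hit its cap of 70 → 50 left.
Give P6 15 to hit its cap of 15 → 35 left.
P30: +35 (room for 70) → 35. Pool exhausted.

35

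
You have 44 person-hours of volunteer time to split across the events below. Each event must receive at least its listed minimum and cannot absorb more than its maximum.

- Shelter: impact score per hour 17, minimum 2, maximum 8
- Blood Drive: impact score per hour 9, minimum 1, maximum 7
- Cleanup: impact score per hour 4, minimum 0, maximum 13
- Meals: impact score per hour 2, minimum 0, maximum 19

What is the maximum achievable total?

283

Meeting every minimum uses 2+1+0+0 = 3 person-hours, leaving 41.
Order the events by impact score per hour: Shelter 17 > Blood Drive 9 > Cleanup 4 > Meals 2.
Give Shelter 6 more to hit its cap of 8 ; 35 left.
Blood Drive: +6 to 7 (cap) ; 29 left.
Cleanup takes 13 more to reach its cap of 13 ; 16 left.
Meals has room for 19 more but only 16 remain, so it gets 16.
Total = 17×8 + 9×7 + 4×13 + 2×16 = 283.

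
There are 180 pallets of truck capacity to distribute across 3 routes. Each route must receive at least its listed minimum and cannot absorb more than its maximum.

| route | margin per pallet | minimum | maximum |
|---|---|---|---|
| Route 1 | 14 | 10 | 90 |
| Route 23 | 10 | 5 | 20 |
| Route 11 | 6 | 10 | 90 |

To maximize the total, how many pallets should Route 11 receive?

70

Meeting every minimum uses 10+5+10 = 25 pallets, leaving 155.
Order the routes by margin per pallet: Route 1 14 > Route 23 10 > Route 11 6.
Route 1 takes 80 more to reach its cap of 90 — 75 left.
Give Route 23 15 more to hit its cap of 20 — 60 left.
Route 11: +60 (room for 80) → 70. Pool exhausted.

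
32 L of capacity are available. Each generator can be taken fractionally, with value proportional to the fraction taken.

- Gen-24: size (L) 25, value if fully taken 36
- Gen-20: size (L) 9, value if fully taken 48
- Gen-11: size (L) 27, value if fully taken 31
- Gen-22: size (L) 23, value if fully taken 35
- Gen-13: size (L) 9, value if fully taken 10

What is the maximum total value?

83

Rank by value-to-size ratio: Gen-20 48/9≈5.33, Gen-22 35/23≈1.52, Gen-24 36/25≈1.44, Gen-11 31/27≈1.15, Gen-13 10/9≈1.11.
Gen-20: take in full, 9 L for value 48 → 23 left.
Gen-22: take in full, 23 L for value 35 → 0 left.
Total value = 83.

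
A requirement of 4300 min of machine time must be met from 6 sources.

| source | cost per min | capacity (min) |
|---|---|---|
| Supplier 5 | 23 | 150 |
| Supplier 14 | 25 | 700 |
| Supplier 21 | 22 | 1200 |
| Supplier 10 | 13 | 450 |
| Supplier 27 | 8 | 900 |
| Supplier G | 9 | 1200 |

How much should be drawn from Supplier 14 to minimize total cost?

Cheapest first:
Supplier 27 at 8: take all 900 min → 3400 still needed.
Supplier G at 9: take all 1200 min → 2200 still needed.
Supplier 10 (13): use full 450 → 1750 min to go.
Supplier 21 (22): use full 1200 → 550 min to go.
Supplier 5 (23): use full 150 → 400 min to go.
Take 400 from Supplier 14 at 25 to finish.

400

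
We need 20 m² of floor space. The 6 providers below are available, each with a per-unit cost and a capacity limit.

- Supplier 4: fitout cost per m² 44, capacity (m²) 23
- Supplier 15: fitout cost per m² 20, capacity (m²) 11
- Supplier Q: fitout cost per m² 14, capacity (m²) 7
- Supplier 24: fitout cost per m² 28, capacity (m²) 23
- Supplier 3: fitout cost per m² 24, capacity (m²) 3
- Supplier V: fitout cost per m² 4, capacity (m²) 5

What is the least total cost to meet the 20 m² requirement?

Fill from the cheapest provider first.
Supplier V at 4: take all 5 m² ; 15 still needed.
Supplier Q (14): use full 7 ; 8 m² to go.
Take 8 from Supplier 15 at 20 to finish.
Supplier 3, Supplier 24, Supplier 4: unused.
Cost = 5×4 + 7×14 + 8×20 = 278.

278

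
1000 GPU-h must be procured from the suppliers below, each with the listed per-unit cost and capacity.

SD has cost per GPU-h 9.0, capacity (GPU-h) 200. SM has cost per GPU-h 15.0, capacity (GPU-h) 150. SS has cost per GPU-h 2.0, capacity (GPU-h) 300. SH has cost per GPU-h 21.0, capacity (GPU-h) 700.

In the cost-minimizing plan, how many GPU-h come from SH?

350

Cheapest first:
SS (2.0): use full 300 → 700 GPU-h to go.
SD at 9.0: take all 200 GPU-h → 500 still needed.
SM (15.0): use full 150 → 350 GPU-h to go.
SH (21.0): take the remaining 350 → done.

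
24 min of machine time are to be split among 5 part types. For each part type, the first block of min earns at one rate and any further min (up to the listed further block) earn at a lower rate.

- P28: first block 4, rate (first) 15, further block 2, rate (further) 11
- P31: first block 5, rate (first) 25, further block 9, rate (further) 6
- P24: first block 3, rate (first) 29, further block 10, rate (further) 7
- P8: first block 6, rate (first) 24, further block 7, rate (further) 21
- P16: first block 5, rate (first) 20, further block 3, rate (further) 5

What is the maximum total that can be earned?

Order all 10 blocks by rate: P24/first 29 > P31/first 25 > P8/first 24 > P8/second 21 > P16/first 20 > P28/first 15 > P28/second 11 > P24/second 7 > P31/second 6 > P16/second 5.
P24 first at 29: fill all 3 → 21 left.
P31 first at 25: fill all 5 → 16 left.
P8 first at 24: fill all 6 → 10 left.
Fill P8 second block (7 at 21) → 3 left.
P16/first: +3 of 5 at 20; pool empty.
Total = 29×3 + 25×5 + 24×6 + 21×7 + 20×3 = 563.

563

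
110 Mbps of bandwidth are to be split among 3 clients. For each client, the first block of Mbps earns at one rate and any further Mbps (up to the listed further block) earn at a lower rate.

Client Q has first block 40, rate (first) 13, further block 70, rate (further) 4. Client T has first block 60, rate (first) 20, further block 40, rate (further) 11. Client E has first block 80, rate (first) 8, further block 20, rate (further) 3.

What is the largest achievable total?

1830

Rank every tier by rate: Client T/first 20 > Client Q/first 13 > Client T/second 11 > Client E/first 8 > Client Q/second 4 > Client E/second 3.
Fill Client T first block (60 at 20) — 50 left.
Client Q/first (13): +40 — 10 left.
Client T second at 11: only 10 left, fill 10.
Total = 20×60 + 13×40 + 11×10 = 1830.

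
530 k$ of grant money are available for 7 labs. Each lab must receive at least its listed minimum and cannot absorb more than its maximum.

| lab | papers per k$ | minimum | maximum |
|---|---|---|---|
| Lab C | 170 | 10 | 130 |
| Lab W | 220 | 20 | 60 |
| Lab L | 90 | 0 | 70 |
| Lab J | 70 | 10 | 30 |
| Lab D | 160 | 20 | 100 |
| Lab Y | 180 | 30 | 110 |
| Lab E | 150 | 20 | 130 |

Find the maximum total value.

Meeting every minimum uses 10+20+0+10+20+30+20 = 110 k$, leaving 420.
Rank by papers per k$: Lab W 220 > Lab Y 180 > Lab C 170 > Lab D 160 > Lab E 150 > Lab L 90 > Lab J 70.
Lab W takes 40 more to reach its cap of 60 — 380 left.
Lab Y takes 80 more to reach its cap of 110 — 300 left.
Give Lab C 120 more to hit its cap of 130 — 180 left.
Lab D takes 80 more to reach its cap of 100 — 100 left.
Lab E has room for 110 more but only 100 remain, so it gets 120.
Total = 170×130 + 220×60 + 70×10 + 160×100 + 180×110 + 150×120 = 89800.

89800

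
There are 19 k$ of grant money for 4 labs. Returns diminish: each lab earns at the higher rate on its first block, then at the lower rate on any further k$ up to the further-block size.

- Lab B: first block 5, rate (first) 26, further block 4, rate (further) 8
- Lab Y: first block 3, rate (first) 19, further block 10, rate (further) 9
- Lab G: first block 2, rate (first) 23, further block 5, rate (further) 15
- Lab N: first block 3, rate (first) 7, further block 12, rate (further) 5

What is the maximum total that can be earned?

344

Order all 8 blocks by rate: Lab B/T1 26 > Lab G/T1 23 > Lab Y/T1 19 > Lab G/T2 15 > Lab Y/T2 9 > Lab B/T2 8 > Lab N/T1 7 > Lab N/T2 5.
Lab B/T1 (26): +5 → 14 left.
Lab G/T1 (23): +2 → 12 left.
Lab Y/T1 (19): +3 → 9 left.
Lab G T2 at 15: fill all 5 → 4 left.
4 remain; put them into Lab Y T2 at 9.
Total = 26×5 + 23×2 + 19×3 + 15×5 + 9×4 = 344.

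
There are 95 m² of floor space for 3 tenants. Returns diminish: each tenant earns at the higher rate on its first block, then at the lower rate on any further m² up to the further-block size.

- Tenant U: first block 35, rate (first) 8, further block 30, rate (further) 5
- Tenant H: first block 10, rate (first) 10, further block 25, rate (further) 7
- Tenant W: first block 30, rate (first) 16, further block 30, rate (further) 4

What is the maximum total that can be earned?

Rank every tier by rate: Tenant W/first 16 > Tenant H/first 10 > Tenant U/first 8 > Tenant H/second 7 > Tenant U/second 5 > Tenant W/second 4.
Tenant W first at 16: fill all 30 → 65 left.
Tenant H first at 10: fill all 10 → 55 left.
Tenant U first at 8: fill all 35 → 20 left.
Tenant H/second: +20 of 25 at 7; pool empty.
Total = 16×30 + 10×10 + 8×35 + 7×20 = 1000.

1000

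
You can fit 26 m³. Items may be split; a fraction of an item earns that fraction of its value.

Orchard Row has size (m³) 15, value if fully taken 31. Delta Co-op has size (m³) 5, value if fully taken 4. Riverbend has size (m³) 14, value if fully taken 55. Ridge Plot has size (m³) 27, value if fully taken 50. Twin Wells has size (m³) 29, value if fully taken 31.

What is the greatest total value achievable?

79.8

Rank by value-to-size ratio: Riverbend 55/14≈3.93, Orchard Row 31/15≈2.07, Ridge Plot 50/27≈1.85, Twin Wells 31/29≈1.07, Delta Co-op 4/5≈0.8.
Take all of Riverbend (14 m³, value 55) → 12 m³ left.
Only 12 m³ remain; take 12/15 of Orchard Row for value 31×12/15 = 24.8.
Total value = 79.8.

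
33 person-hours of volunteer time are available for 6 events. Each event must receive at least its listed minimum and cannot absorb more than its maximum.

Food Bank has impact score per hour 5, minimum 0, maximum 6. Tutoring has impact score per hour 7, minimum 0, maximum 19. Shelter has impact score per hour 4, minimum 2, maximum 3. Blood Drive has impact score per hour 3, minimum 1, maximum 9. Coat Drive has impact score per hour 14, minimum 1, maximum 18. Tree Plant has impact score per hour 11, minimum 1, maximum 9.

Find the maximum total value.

Meeting every minimum uses 0+0+2+1+1+1 = 5 person-hours, leaving 28.
Highest impact score per hour first: Coat Drive 14 > Tree Plant 11 > Tutoring 7 > Food Bank 5 > Shelter 4 > Blood Drive 3.
Coat Drive: +17 to 18 (cap) — 11 left.
Tree Plant: +8 to 9 (cap) — 3 left.
Only 3 left; Tutoring takes them to reach 3.
Total = 7×3 + 4×2 + 3×1 + 14×18 + 11×9 = 383.

383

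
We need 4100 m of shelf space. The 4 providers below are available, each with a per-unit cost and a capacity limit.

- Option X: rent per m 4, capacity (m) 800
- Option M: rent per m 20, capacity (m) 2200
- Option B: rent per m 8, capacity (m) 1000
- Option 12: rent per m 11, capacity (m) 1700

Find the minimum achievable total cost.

41900

Use providers in increasing cost order.
Take 800 from Option X at 4 ; need 3300 more.
Option B (8): use full 1000 ; 2300 m to go.
Option 12 at 11: take all 1700 m ; 600 still needed.
Option M at 20: take 600 of its 2200 ; requirement met.
Cost = 800×4 + 1000×8 + 1700×11 + 600×20 = 41900.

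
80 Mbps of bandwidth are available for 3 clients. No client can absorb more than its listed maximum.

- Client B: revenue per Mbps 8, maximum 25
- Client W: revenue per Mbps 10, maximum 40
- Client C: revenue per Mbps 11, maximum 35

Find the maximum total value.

825

Highest revenue per Mbps first: Client C 11 > Client W 10 > Client B 8.
Client C: +35 to 35 (cap) ; 45 left.
Give Client W 40 to hit its cap of 40 ; 5 left.
Client B: +5 (room for 25) → 5. Pool exhausted.
Total = 8×5 + 10×40 + 11×35 = 825.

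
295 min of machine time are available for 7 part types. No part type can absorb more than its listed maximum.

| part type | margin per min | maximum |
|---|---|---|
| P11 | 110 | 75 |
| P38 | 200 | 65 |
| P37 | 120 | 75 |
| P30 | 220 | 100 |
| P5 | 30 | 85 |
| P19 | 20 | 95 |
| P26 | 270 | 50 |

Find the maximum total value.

Order the part types by margin per min: P26 270 > P30 220 > P38 200 > P37 120 > P11 110 > P5 30 > P19 20.
Give P26 50 to hit its cap of 50 → 245 left.
P30: +100 to 100 (cap) → 145 left.
Give P38 65 to hit its cap of 65 → 80 left.
P37 takes 75 to reach its cap of 75 → 5 left.
P11: +5 (room for 75) → 5. Pool exhausted.
Total = 110×5 + 200×65 + 120×75 + 220×100 + 270×50 = 58050.

58050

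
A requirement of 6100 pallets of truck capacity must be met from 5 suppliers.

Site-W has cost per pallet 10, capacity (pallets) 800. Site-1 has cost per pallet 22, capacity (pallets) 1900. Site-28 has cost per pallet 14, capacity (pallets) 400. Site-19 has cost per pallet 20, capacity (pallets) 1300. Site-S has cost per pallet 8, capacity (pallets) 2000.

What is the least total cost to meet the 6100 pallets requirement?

Use suppliers in increasing cost order.
Site-S (8): use full 2000 → 4100 pallets to go.
Take 800 from Site-W at 10 → need 3300 more.
Site-28 at 14: take all 400 pallets → 2900 still needed.
Take 1300 from Site-19 at 20 → need 1600 more.
Take 1600 from Site-1 at 22 to finish.
Cost = 2000×8 + 800×10 + 400×14 + 1300×20 + 1600×22 = 90800.

90800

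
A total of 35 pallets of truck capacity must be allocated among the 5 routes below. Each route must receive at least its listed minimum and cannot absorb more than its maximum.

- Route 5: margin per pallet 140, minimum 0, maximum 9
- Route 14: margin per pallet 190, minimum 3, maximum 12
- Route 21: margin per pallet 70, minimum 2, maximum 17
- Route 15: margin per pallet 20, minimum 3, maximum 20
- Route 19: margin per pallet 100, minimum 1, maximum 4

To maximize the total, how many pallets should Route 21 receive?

Meeting every minimum uses 0+3+2+3+1 = 9 pallets, leaving 26.
Order the routes by margin per pallet: Route 14 190 > Route 5 140 > Route 19 100 > Route 21 70 > Route 15 20.
Give Route 14 9 more to hit its cap of 12 — 17 left.
Route 5: +9 to 9 (cap) — 8 left.
Route 19: +3 to 4 (cap) — 5 left.
Only 5 left; Route 21 takes them to reach 7.

7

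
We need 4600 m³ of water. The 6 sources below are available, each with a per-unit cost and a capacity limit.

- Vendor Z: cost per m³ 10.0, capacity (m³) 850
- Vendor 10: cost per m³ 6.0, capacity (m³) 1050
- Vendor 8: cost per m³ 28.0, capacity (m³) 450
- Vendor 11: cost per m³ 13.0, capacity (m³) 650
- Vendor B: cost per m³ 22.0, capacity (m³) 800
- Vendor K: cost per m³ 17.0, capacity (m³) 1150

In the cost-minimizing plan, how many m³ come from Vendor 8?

100

Fill from the cheapest source first.
Take 1050 from Vendor 10 at 6.0 → need 3550 more.
Vendor Z at 10.0: take all 850 m³ → 2700 still needed.
Take 650 from Vendor 11 at 13.0 → need 2050 more.
Vendor K (17.0): use full 1150 → 900 m³ to go.
Vendor B (22.0): use full 800 → 100 m³ to go.
Vendor 8 (28.0): take the remaining 100 → done.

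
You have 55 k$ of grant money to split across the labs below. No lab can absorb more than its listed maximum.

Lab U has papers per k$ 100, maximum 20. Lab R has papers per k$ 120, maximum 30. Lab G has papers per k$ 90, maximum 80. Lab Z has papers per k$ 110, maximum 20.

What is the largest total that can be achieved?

Highest papers per k$ first: Lab R 120 > Lab Z 110 > Lab U 100 > Lab G 90.
Give Lab R 30 to hit its cap of 30 ; 25 left.
Give Lab Z 20 to hit its cap of 20 ; 5 left.
Lab U: +5 (room for 20) → 5. Pool exhausted.
Total = 100×5 + 120×30 + 110×20 = 6300.

6300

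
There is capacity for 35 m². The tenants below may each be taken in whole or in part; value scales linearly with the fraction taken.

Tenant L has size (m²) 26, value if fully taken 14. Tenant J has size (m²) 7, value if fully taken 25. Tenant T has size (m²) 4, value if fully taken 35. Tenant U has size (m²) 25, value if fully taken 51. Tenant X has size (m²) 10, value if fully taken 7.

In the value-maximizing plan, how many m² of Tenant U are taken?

24

Sort by value density: Tenant T 35/4≈8.75, Tenant J 25/7≈3.57, Tenant U 51/25≈2.04, Tenant X 7/10≈0.7, Tenant L 14/26≈0.538.
All 4 m² of Tenant T fit (value 35) — 31 remain.
Tenant J: take in full, 7 m² for value 25 — 24 left.
24 m² left: a 24/25 share of Tenant U gives 51×24/25 = 48.96.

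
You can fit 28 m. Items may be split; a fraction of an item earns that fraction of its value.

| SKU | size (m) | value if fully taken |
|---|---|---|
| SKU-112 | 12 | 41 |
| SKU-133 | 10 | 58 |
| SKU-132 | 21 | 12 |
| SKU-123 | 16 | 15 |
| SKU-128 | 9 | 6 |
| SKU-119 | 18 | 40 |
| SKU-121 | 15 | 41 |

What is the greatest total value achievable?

Rank by value-to-size ratio: SKU-133 58/10≈5.8, SKU-112 41/12≈3.42, SKU-121 41/15≈2.73, SKU-119 40/18≈2.22, SKU-123 15/16≈0.938, SKU-128 6/9≈0.667, SKU-132 12/21≈0.571.
All 10 m of SKU-133 fit (value 58) — 18 remain.
SKU-112: take in full, 12 m for value 41 — 6 left.
Only 6 m remain; take 6/15 of SKU-121 for value 41×6/15 = 16.4.
Total value = 115.4.

115.4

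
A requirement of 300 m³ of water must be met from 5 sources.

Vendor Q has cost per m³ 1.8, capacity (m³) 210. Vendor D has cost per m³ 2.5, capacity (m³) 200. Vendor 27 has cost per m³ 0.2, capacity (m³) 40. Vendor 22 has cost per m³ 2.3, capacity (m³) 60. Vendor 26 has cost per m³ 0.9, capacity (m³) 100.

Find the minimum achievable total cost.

386

Use sources in increasing cost order.
Take 40 from Vendor 27 at 0.2 — need 260 more.
Vendor 26 at 0.9: take all 100 m³ — 160 still needed.
Take 160 from Vendor Q at 1.8 to finish.
Vendor 22, Vendor D: unused.
Cost = 40×0.2 + 100×0.9 + 160×1.8 = 386.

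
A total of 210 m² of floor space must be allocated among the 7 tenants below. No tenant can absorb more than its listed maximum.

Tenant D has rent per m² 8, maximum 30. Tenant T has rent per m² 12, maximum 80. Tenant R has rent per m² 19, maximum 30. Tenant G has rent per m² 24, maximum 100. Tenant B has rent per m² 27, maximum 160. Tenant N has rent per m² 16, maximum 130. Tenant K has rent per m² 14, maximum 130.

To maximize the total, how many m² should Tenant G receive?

Order the tenants by rent per m²: Tenant B 27 > Tenant G 24 > Tenant R 19 > Tenant N 16 > Tenant K 14 > Tenant T 12 > Tenant D 8.
Tenant B: +160 to 160 (cap) — 50 left.
Only 50 left; Tenant G takes them to reach 50.

50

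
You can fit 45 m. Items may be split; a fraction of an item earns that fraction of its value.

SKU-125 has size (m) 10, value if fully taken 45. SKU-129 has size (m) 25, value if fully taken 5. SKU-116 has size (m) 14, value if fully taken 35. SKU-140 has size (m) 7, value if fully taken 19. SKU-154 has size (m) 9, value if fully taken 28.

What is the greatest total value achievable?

Rank by value-to-size ratio: SKU-125 45/10≈4.5, SKU-154 28/9≈3.11, SKU-140 19/7≈2.71, SKU-116 35/14≈2.5, SKU-129 5/25≈0.2.
All 10 m of SKU-125 fit (value 45) — 35 remain.
SKU-154: take in full, 9 m for value 28 — 26 left.
All 7 m of SKU-140 fit (value 19) — 19 remain.
SKU-116: take in full, 14 m for value 35 — 5 left.
5 m left: a 5/25 share of SKU-129 gives 5×5/25 = 1.
Total value = 128.

128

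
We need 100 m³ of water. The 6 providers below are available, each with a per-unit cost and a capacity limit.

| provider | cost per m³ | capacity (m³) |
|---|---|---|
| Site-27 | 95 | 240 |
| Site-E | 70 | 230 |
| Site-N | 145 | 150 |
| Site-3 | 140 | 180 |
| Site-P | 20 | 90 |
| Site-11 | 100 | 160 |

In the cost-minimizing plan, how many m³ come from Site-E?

Cheapest first:
Site-P (20): use full 90 → 10 m³ to go.
Take 10 from Site-E at 70 to finish.
Site-27, Site-11, Site-3, Site-N: unused.

10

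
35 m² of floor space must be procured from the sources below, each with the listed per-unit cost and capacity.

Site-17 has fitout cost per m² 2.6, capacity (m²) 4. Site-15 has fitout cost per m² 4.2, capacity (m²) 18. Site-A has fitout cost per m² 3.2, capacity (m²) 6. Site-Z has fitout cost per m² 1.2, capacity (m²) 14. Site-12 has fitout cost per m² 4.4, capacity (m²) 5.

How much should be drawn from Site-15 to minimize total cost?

Fill from the cheapest source first.
Site-Z at 1.2: take all 14 m² → 21 still needed.
Take 4 from Site-17 at 2.6 → need 17 more.
Site-A (3.2): use full 6 → 11 m² to go.
Site-15 at 4.2: take 11 of its 18 → requirement met.
Site-12: unused.

11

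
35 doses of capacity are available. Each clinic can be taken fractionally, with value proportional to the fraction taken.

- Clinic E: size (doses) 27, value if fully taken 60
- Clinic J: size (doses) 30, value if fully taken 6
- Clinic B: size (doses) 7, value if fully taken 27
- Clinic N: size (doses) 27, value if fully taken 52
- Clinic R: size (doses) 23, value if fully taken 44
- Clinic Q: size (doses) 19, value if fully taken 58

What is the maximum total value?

Sort by value density: Clinic B 27/7≈3.86, Clinic Q 58/19≈3.05, Clinic E 60/27≈2.22, Clinic N 52/27≈1.93, Clinic R 44/23≈1.91, Clinic J 6/30≈0.2.
Clinic B: take in full, 7 doses for value 27 — 28 left.
All 19 doses of Clinic Q fit (value 58) — 9 remain.
Only 9 doses remain; take 9/27 of Clinic E for value 60×9/27 = 20.
Total value = 105.

105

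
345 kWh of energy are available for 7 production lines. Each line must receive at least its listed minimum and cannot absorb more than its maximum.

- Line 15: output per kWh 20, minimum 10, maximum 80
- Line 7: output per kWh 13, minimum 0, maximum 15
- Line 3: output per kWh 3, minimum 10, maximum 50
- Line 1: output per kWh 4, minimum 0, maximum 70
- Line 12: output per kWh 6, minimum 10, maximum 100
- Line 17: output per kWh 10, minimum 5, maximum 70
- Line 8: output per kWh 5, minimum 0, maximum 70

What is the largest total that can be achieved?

3475

Meeting every minimum uses 10+0+10+0+10+5+0 = 35 kWh, leaving 310.
Order the production lines by output per kWh: Line 15 20 > Line 7 13 > Line 17 10 > Line 12 6 > Line 8 5 > Line 1 4 > Line 3 3.
Give Line 15 70 more to hit its cap of 80 → 240 left.
Line 7 takes 15 more to reach its cap of 15 → 225 left.
Line 17 takes 65 more to reach its cap of 70 → 160 left.
Line 12 takes 90 more to reach its cap of 100 → 70 left.
Give Line 8 70 more to hit its cap of 70 → 0 left.
Total = 20×80 + 13×15 + 3×10 + 6×100 + 10×70 + 5×70 = 3475.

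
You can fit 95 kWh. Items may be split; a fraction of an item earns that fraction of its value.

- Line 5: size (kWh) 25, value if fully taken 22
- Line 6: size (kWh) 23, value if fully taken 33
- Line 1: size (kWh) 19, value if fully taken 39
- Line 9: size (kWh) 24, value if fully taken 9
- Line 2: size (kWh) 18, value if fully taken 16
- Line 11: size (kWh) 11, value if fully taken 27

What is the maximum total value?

136.12

Best value per unit of size first: Line 11 27/11≈2.45, Line 1 39/19≈2.05, Line 6 33/23≈1.43, Line 2 16/18≈0.889, Line 5 22/25≈0.88, Line 9 9/24≈0.375.
Line 11: take in full, 11 kWh for value 27 → 84 left.
All 19 kWh of Line 1 fit (value 39) → 65 remain.
Line 6: take in full, 23 kWh for value 33 → 42 left.
Line 2: take in full, 18 kWh for value 16 → 24 left.
Only 24 kWh remain; take 24/25 of Line 5 for value 22×24/25 = 21.12.
Total value = 136.12.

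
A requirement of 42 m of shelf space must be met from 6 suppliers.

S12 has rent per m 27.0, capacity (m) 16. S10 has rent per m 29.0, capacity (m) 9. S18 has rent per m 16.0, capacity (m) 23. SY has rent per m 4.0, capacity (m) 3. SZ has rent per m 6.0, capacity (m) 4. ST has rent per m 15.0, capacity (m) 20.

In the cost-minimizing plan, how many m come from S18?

15

Fill from the cheapest supplier first.
SY at 4.0: take all 3 m — 39 still needed.
SZ (6.0): use full 4 — 35 m to go.
ST (15.0): use full 20 — 15 m to go.
S18 (16.0): take the remaining 15 — done.
S12, S10: unused.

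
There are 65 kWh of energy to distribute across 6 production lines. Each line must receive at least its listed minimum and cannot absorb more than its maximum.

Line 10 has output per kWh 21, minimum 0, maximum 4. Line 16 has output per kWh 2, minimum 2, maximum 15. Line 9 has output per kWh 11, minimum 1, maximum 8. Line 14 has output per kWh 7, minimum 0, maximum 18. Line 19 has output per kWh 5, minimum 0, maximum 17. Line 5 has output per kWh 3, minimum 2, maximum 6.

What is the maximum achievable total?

425

Meeting every minimum uses 0+2+1+0+0+2 = 5 kWh, leaving 60.
Rank by output per kWh: Line 10 21 > Line 9 11 > Line 14 7 > Line 19 5 > Line 5 3 > Line 16 2.
Line 10 takes 4 more to reach its cap of 4 ; 56 left.
Give Line 9 7 more to hit its cap of 8 ; 49 left.
Line 14 takes 18 more to reach its cap of 18 ; 31 left.
Line 19 takes 17 more to reach its cap of 17 ; 14 left.
Line 5: +4 to 6 (cap) ; 10 left.
Line 16: +10 (room for 13) → 12. Pool exhausted.
Total = 21×4 + 2×12 + 11×8 + 7×18 + 5×17 + 3×6 = 425.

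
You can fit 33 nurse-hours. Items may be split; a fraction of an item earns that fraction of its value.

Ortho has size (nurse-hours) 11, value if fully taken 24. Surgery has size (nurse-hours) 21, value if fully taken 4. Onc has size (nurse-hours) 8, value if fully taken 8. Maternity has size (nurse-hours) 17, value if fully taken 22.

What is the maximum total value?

Best value per unit of size first: Ortho 24/11≈2.18, Maternity 22/17≈1.29, Onc 8/8≈1, Surgery 4/21≈0.19.
Ortho: take in full, 11 nurse-hours for value 24 ; 22 left.
Take all of Maternity (17 nurse-hours, value 22) ; 5 nurse-hours left.
5 nurse-hours left: a 5/8 share of Onc gives 8×5/8 = 5.
Total value = 51.

51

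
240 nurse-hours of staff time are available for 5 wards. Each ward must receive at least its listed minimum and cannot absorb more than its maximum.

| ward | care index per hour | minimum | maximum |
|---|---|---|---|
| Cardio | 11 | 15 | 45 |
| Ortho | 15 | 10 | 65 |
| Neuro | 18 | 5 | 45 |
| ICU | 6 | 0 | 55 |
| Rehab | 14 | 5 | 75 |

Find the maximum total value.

3390

Meeting every minimum uses 15+10+5+0+5 = 35 nurse-hours, leaving 205.
Order the wards by care index per hour: Neuro 18 > Ortho 15 > Rehab 14 > Cardio 11 > ICU 6.
Neuro takes 40 more to reach its cap of 45 → 165 left.
Give Ortho 55 more to hit its cap of 65 → 110 left.
Give Rehab 70 more to hit its cap of 75 → 40 left.
Cardio takes 30 more to reach its cap of 45 → 10 left.
ICU has room for 55 more but only 10 remain, so it gets 10.
Total = 11×45 + 15×65 + 18×45 + 6×10 + 14×75 = 3390.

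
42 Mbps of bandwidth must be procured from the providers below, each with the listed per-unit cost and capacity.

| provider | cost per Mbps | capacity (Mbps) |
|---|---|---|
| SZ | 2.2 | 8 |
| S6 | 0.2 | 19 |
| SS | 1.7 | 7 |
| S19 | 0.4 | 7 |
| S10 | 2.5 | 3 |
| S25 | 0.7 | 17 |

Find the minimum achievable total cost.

Cheapest first:
S6 at 0.2: take all 19 Mbps → 23 still needed.
Take 7 from S19 at 0.4 → need 16 more.
Take 16 from S25 at 0.7 to finish.
SS, SZ, S10: unused.
Cost = 19×0.2 + 7×0.4 + 16×0.7 = 17.8.

17.8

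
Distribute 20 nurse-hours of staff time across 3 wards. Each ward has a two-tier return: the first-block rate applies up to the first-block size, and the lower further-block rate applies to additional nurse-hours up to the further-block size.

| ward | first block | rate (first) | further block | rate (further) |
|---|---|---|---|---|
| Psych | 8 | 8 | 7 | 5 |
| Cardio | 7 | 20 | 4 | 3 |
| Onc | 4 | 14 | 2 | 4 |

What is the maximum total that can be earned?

Treat each block as its own option and order by rate: Cardio/T1 20 > Onc/T1 14 > Psych/T1 8 > Psych/T2 5 > Onc/T2 4 > Cardio/T2 3.
Cardio/T1 (20): +7 ; 13 left.
Fill Onc T1 block (4 at 14) ; 9 left.
Fill Psych T1 block (8 at 8) ; 1 left.
Psych/T2: +1 of 7 at 5; pool empty.
Total = 20×7 + 14×4 + 8×8 + 5×1 = 265.

265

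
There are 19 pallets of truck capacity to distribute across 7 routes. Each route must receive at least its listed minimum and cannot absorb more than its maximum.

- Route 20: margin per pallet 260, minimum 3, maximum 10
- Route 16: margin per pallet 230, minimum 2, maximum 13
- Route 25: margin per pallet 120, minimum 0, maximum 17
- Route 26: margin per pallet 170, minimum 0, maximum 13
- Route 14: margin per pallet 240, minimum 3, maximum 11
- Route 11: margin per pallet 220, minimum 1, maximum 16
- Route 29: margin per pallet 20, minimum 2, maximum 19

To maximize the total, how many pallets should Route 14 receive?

4

Meeting every minimum uses 3+2+0+0+3+1+2 = 11 pallets, leaving 8.
Rank by margin per pallet: Route 20 260 > Route 14 240 > Route 16 230 > Route 11 220 > Route 26 170 > Route 25 120 > Route 29 20.
Route 20 takes 7 more to reach its cap of 10 — 1 left.
Route 14: +1 (room for 8) → 4. Pool exhausted.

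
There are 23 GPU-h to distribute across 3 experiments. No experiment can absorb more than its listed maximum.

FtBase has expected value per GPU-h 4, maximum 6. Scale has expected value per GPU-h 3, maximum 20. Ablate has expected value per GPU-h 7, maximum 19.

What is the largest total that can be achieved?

Highest expected value per GPU-h first: Ablate 7 > FtBase 4 > Scale 3.
Ablate: +19 to 19 (cap) ; 4 left.
FtBase: +4 (room for 6) → 4. Pool exhausted.
Total = 4×4 + 7×19 = 149.

149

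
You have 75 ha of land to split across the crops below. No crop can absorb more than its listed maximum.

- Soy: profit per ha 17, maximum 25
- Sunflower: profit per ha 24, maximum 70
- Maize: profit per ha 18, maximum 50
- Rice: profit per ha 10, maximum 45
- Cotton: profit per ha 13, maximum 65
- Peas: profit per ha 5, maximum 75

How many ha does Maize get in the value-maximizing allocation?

5

Order the crops by profit per ha: Sunflower 24 > Maize 18 > Soy 17 > Cotton 13 > Rice 10 > Peas 5.
Sunflower: +70 to 70 (cap) — 5 left.
Maize has room for 50 but only 5 remain, so it gets 5.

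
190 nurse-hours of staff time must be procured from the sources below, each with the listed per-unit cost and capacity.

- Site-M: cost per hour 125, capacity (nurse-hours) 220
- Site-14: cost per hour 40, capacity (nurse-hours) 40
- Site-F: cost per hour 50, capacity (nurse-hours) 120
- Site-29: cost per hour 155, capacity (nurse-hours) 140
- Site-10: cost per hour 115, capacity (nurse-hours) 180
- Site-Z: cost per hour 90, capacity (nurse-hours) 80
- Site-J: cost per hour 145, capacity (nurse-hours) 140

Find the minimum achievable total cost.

Cheapest first:
Site-14 (40): use full 40 ; 150 nurse-hours to go.
Site-F (50): use full 120 ; 30 nurse-hours to go.
Site-Z (90): take the remaining 30 ; done.
Site-10, Site-M, Site-J, Site-29: unused.
Cost = 40×40 + 120×50 + 30×90 = 10300.

10300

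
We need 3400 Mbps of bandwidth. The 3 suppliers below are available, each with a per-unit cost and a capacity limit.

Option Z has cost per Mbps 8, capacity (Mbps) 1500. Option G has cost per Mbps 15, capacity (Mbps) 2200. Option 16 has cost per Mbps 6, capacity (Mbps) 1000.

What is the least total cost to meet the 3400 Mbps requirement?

31500

Cheapest first:
Option 16 (6): use full 1000 → 2400 Mbps to go.
Option Z (8): use full 1500 → 900 Mbps to go.
Take 900 from Option G at 15 to finish.
Cost = 1000×6 + 1500×8 + 900×15 = 31500.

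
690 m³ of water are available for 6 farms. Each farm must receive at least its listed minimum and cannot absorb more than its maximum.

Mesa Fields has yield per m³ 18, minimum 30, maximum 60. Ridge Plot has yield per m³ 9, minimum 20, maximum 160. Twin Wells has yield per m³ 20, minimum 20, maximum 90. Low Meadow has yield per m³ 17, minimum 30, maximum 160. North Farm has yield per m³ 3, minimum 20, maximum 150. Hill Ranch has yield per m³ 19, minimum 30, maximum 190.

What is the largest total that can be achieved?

10740

Meeting every minimum uses 30+20+20+30+20+30 = 150 m³, leaving 540.
Highest yield per m³ first: Twin Wells 20 > Hill Ranch 19 > Mesa Fields 18 > Low Meadow 17 > Ridge Plot 9 > North Farm 3.
Give Twin Wells 70 more to hit its cap of 90 → 470 left.
Hill Ranch: +160 to 190 (cap) → 310 left.
Mesa Fields takes 30 more to reach its cap of 60 → 280 left.
Low Meadow takes 130 more to reach its cap of 160 → 150 left.
Ridge Plot takes 140 more to reach its cap of 160 → 10 left.
North Farm has room for 130 more but only 10 remain, so it gets 30.
Total = 18×60 + 9×160 + 20×90 + 17×160 + 3×30 + 19×190 = 10740.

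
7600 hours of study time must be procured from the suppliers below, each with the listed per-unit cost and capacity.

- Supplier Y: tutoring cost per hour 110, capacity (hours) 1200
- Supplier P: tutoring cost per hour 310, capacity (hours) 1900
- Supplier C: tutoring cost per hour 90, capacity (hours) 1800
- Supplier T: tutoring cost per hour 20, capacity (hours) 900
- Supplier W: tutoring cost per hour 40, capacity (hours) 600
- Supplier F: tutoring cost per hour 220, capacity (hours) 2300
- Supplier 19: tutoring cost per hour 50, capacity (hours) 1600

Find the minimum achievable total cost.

746000

Cheapest first:
Supplier T (20): use full 900 ; 6700 hours to go.
Take 600 from Supplier W at 40 ; need 6100 more.
Supplier 19 at 50: take all 1600 hours ; 4500 still needed.
Take 1800 from Supplier C at 90 ; need 2700 more.
Supplier Y at 110: take all 1200 hours ; 1500 still needed.
Take 1500 from Supplier F at 220 to finish.
Supplier P: unused.
Cost = 900×20 + 600×40 + 1600×50 + 1800×90 + 1200×110 + 1500×220 = 746000.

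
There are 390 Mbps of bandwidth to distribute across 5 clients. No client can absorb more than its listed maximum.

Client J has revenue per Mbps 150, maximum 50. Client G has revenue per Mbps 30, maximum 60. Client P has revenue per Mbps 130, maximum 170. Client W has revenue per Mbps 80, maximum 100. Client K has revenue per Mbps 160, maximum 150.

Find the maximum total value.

Rank by revenue per Mbps: Client K 160 > Client J 150 > Client P 130 > Client W 80 > Client G 30.
Client K takes 150 to reach its cap of 150 ; 240 left.
Give Client J 50 to hit its cap of 50 ; 190 left.
Give Client P 170 to hit its cap of 170 ; 20 left.
Only 20 left; Client W takes them to reach 20.
Total = 150×50 + 130×170 + 80×20 + 160×150 = 55200.

55200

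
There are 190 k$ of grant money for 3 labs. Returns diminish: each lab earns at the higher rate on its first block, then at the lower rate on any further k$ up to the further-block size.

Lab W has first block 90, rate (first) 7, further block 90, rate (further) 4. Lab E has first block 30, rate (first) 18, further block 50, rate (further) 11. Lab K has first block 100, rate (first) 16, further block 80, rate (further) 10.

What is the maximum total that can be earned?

Rank every tier by rate: Lab E/first 18 > Lab K/first 16 > Lab E/second 11 > Lab K/second 10 > Lab W/first 7 > Lab W/second 4.
Lab E/first (18): +30 ; 160 left.
Fill Lab K first block (100 at 16) ; 60 left.
Lab E/second (11): +50 ; 10 left.
Lab K second at 10: only 10 left, fill 10.
Total = 18×30 + 16×100 + 11×50 + 10×10 = 2790.

2790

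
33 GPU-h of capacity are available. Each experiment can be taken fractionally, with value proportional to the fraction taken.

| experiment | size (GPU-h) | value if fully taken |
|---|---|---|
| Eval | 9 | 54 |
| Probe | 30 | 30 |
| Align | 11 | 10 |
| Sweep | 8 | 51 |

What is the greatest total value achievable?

Best value per unit of size first: Sweep 51/8≈6.38, Eval 54/9≈6, Probe 30/30≈1, Align 10/11≈0.909.
Sweep: take in full, 8 GPU-h for value 51 ; 25 left.
Take all of Eval (9 GPU-h, value 54) ; 16 GPU-h left.
Only 16 GPU-h remain; take 16/30 of Probe for value 30×16/30 = 16.
Total value = 121.

121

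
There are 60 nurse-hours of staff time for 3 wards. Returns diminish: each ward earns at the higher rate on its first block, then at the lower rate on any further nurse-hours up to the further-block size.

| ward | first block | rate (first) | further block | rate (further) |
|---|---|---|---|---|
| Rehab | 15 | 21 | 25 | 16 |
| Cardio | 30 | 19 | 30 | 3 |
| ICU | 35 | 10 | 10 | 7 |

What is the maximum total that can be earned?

Treat each block as its own option and order by rate: Rehab/tier1 21 > Cardio/tier1 19 > Rehab/tier2 16 > ICU/tier1 10 > ICU/tier2 7 > Cardio/tier2 3.
Rehab/tier1 (21): +15 — 45 left.
Cardio tier1 at 19: fill all 30 — 15 left.
15 remain; put them into Rehab tier2 at 16.
Total = 21×15 + 19×30 + 16×15 = 1125.

1125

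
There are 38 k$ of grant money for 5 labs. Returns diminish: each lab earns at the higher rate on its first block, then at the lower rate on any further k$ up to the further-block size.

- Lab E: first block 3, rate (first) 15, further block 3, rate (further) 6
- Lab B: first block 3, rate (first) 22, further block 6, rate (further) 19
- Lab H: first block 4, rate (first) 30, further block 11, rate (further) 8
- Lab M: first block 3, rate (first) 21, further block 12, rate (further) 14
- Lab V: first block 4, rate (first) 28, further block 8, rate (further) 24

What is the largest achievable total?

Treat each block as its own option and order by rate: Lab H/T1 30 > Lab V/T1 28 > Lab V/T2 24 > Lab B/T1 22 > Lab M/T1 21 > Lab B/T2 19 > Lab E/T1 15 > Lab M/T2 14 > Lab H/T2 8 > Lab E/T2 6.
Lab H T1 at 30: fill all 4 — 34 left.
Lab V T1 at 28: fill all 4 — 30 left.
Lab V/T2 (24): +8 — 22 left.
Lab B/T1 (22): +3 — 19 left.
Lab M/T1 (21): +3 — 16 left.
Fill Lab B T2 block (6 at 19) — 10 left.
Fill Lab E T1 block (3 at 15) — 7 left.
Lab M T2 at 14: only 7 left, fill 7.
Total = 30×4 + 28×4 + 24×8 + 22×3 + 21×3 + 19×6 + 15×3 + 14×7 = 810.

810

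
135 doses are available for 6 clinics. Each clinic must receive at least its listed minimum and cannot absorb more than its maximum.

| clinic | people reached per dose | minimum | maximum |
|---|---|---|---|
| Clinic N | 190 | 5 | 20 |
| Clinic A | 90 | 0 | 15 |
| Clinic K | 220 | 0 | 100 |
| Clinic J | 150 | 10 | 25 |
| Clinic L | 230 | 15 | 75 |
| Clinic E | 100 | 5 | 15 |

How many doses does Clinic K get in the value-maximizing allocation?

Meeting every minimum uses 5+0+0+10+15+5 = 35 doses, leaving 100.
Rank by people reached per dose: Clinic L 230 > Clinic K 220 > Clinic N 190 > Clinic J 150 > Clinic E 100 > Clinic A 90.
Clinic L: +60 to 75 (cap) ; 40 left.
Clinic K has room for 100 more but only 40 remain, so it gets 40.

40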